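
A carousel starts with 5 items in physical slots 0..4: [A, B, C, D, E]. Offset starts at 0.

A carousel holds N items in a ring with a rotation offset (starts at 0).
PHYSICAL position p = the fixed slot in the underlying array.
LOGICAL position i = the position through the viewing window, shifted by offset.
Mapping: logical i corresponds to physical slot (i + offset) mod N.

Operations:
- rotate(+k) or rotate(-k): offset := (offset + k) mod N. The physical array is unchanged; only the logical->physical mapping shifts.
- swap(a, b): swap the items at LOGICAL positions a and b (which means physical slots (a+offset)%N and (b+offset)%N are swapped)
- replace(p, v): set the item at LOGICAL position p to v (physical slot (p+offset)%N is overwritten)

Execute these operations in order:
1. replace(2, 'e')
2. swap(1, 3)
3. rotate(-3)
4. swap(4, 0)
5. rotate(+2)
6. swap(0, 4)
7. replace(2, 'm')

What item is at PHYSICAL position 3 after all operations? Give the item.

Answer: E

Derivation:
After op 1 (replace(2, 'e')): offset=0, physical=[A,B,e,D,E], logical=[A,B,e,D,E]
After op 2 (swap(1, 3)): offset=0, physical=[A,D,e,B,E], logical=[A,D,e,B,E]
After op 3 (rotate(-3)): offset=2, physical=[A,D,e,B,E], logical=[e,B,E,A,D]
After op 4 (swap(4, 0)): offset=2, physical=[A,e,D,B,E], logical=[D,B,E,A,e]
After op 5 (rotate(+2)): offset=4, physical=[A,e,D,B,E], logical=[E,A,e,D,B]
After op 6 (swap(0, 4)): offset=4, physical=[A,e,D,E,B], logical=[B,A,e,D,E]
After op 7 (replace(2, 'm')): offset=4, physical=[A,m,D,E,B], logical=[B,A,m,D,E]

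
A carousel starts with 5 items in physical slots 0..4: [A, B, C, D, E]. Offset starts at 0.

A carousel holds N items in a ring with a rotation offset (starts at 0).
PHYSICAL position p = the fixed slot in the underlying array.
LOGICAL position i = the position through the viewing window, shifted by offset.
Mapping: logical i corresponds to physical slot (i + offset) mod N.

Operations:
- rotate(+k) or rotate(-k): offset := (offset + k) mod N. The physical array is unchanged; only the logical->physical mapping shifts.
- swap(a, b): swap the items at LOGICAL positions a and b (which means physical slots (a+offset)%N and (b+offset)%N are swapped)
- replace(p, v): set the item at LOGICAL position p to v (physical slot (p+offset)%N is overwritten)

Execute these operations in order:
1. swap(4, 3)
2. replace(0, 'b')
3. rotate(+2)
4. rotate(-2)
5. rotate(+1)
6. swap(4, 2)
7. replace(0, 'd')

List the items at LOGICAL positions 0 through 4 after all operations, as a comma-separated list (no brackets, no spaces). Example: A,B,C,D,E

After op 1 (swap(4, 3)): offset=0, physical=[A,B,C,E,D], logical=[A,B,C,E,D]
After op 2 (replace(0, 'b')): offset=0, physical=[b,B,C,E,D], logical=[b,B,C,E,D]
After op 3 (rotate(+2)): offset=2, physical=[b,B,C,E,D], logical=[C,E,D,b,B]
After op 4 (rotate(-2)): offset=0, physical=[b,B,C,E,D], logical=[b,B,C,E,D]
After op 5 (rotate(+1)): offset=1, physical=[b,B,C,E,D], logical=[B,C,E,D,b]
After op 6 (swap(4, 2)): offset=1, physical=[E,B,C,b,D], logical=[B,C,b,D,E]
After op 7 (replace(0, 'd')): offset=1, physical=[E,d,C,b,D], logical=[d,C,b,D,E]

Answer: d,C,b,D,E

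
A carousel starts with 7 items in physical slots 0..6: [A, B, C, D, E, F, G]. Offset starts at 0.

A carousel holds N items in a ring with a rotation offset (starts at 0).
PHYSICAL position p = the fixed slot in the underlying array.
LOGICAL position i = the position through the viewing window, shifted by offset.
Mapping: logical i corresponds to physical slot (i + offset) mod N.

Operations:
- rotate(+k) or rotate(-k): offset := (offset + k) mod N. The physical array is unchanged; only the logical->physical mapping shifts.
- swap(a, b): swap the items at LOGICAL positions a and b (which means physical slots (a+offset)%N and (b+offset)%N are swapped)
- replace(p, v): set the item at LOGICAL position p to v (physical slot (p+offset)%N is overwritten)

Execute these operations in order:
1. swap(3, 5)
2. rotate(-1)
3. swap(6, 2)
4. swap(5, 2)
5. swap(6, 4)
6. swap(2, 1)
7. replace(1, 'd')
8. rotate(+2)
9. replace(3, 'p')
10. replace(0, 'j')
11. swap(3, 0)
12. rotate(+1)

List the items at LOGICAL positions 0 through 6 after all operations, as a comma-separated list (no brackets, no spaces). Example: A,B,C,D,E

Answer: C,B,j,F,G,d,p

Derivation:
After op 1 (swap(3, 5)): offset=0, physical=[A,B,C,F,E,D,G], logical=[A,B,C,F,E,D,G]
After op 2 (rotate(-1)): offset=6, physical=[A,B,C,F,E,D,G], logical=[G,A,B,C,F,E,D]
After op 3 (swap(6, 2)): offset=6, physical=[A,D,C,F,E,B,G], logical=[G,A,D,C,F,E,B]
After op 4 (swap(5, 2)): offset=6, physical=[A,E,C,F,D,B,G], logical=[G,A,E,C,F,D,B]
After op 5 (swap(6, 4)): offset=6, physical=[A,E,C,B,D,F,G], logical=[G,A,E,C,B,D,F]
After op 6 (swap(2, 1)): offset=6, physical=[E,A,C,B,D,F,G], logical=[G,E,A,C,B,D,F]
After op 7 (replace(1, 'd')): offset=6, physical=[d,A,C,B,D,F,G], logical=[G,d,A,C,B,D,F]
After op 8 (rotate(+2)): offset=1, physical=[d,A,C,B,D,F,G], logical=[A,C,B,D,F,G,d]
After op 9 (replace(3, 'p')): offset=1, physical=[d,A,C,B,p,F,G], logical=[A,C,B,p,F,G,d]
After op 10 (replace(0, 'j')): offset=1, physical=[d,j,C,B,p,F,G], logical=[j,C,B,p,F,G,d]
After op 11 (swap(3, 0)): offset=1, physical=[d,p,C,B,j,F,G], logical=[p,C,B,j,F,G,d]
After op 12 (rotate(+1)): offset=2, physical=[d,p,C,B,j,F,G], logical=[C,B,j,F,G,d,p]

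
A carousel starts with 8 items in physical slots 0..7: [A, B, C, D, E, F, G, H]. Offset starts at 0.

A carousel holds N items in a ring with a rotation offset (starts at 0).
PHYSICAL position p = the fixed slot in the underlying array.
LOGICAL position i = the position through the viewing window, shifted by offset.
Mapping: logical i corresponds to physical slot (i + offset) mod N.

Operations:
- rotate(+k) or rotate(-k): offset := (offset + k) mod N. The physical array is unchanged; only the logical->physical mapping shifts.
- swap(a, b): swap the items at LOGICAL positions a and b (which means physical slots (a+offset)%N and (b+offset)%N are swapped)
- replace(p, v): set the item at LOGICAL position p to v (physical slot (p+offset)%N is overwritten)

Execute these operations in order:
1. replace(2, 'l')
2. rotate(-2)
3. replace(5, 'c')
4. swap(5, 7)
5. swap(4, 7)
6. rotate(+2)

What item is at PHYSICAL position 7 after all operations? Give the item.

After op 1 (replace(2, 'l')): offset=0, physical=[A,B,l,D,E,F,G,H], logical=[A,B,l,D,E,F,G,H]
After op 2 (rotate(-2)): offset=6, physical=[A,B,l,D,E,F,G,H], logical=[G,H,A,B,l,D,E,F]
After op 3 (replace(5, 'c')): offset=6, physical=[A,B,l,c,E,F,G,H], logical=[G,H,A,B,l,c,E,F]
After op 4 (swap(5, 7)): offset=6, physical=[A,B,l,F,E,c,G,H], logical=[G,H,A,B,l,F,E,c]
After op 5 (swap(4, 7)): offset=6, physical=[A,B,c,F,E,l,G,H], logical=[G,H,A,B,c,F,E,l]
After op 6 (rotate(+2)): offset=0, physical=[A,B,c,F,E,l,G,H], logical=[A,B,c,F,E,l,G,H]

Answer: H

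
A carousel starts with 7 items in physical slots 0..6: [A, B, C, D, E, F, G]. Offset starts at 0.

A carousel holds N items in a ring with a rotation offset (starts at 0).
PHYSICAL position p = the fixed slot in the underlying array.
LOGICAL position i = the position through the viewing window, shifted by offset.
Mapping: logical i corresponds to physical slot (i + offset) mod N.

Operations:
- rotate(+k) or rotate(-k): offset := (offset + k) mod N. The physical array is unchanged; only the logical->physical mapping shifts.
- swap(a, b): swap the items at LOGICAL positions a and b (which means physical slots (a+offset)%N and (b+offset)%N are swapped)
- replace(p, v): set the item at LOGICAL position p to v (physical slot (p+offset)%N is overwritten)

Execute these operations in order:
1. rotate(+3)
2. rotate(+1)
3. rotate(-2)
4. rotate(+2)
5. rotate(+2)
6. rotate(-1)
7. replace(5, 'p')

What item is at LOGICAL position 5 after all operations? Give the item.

Answer: p

Derivation:
After op 1 (rotate(+3)): offset=3, physical=[A,B,C,D,E,F,G], logical=[D,E,F,G,A,B,C]
After op 2 (rotate(+1)): offset=4, physical=[A,B,C,D,E,F,G], logical=[E,F,G,A,B,C,D]
After op 3 (rotate(-2)): offset=2, physical=[A,B,C,D,E,F,G], logical=[C,D,E,F,G,A,B]
After op 4 (rotate(+2)): offset=4, physical=[A,B,C,D,E,F,G], logical=[E,F,G,A,B,C,D]
After op 5 (rotate(+2)): offset=6, physical=[A,B,C,D,E,F,G], logical=[G,A,B,C,D,E,F]
After op 6 (rotate(-1)): offset=5, physical=[A,B,C,D,E,F,G], logical=[F,G,A,B,C,D,E]
After op 7 (replace(5, 'p')): offset=5, physical=[A,B,C,p,E,F,G], logical=[F,G,A,B,C,p,E]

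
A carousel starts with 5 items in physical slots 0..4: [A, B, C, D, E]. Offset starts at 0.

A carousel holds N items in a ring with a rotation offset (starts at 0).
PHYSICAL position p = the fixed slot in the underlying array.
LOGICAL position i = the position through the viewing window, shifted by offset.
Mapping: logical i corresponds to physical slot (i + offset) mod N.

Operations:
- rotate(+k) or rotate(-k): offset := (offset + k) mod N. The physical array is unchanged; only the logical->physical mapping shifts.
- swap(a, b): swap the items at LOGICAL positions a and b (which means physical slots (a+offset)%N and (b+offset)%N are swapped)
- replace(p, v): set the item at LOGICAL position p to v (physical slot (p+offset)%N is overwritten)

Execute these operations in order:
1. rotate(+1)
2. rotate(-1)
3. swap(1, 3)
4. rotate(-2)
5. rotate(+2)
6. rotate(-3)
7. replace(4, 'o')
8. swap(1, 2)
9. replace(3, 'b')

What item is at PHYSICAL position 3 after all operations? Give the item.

After op 1 (rotate(+1)): offset=1, physical=[A,B,C,D,E], logical=[B,C,D,E,A]
After op 2 (rotate(-1)): offset=0, physical=[A,B,C,D,E], logical=[A,B,C,D,E]
After op 3 (swap(1, 3)): offset=0, physical=[A,D,C,B,E], logical=[A,D,C,B,E]
After op 4 (rotate(-2)): offset=3, physical=[A,D,C,B,E], logical=[B,E,A,D,C]
After op 5 (rotate(+2)): offset=0, physical=[A,D,C,B,E], logical=[A,D,C,B,E]
After op 6 (rotate(-3)): offset=2, physical=[A,D,C,B,E], logical=[C,B,E,A,D]
After op 7 (replace(4, 'o')): offset=2, physical=[A,o,C,B,E], logical=[C,B,E,A,o]
After op 8 (swap(1, 2)): offset=2, physical=[A,o,C,E,B], logical=[C,E,B,A,o]
After op 9 (replace(3, 'b')): offset=2, physical=[b,o,C,E,B], logical=[C,E,B,b,o]

Answer: E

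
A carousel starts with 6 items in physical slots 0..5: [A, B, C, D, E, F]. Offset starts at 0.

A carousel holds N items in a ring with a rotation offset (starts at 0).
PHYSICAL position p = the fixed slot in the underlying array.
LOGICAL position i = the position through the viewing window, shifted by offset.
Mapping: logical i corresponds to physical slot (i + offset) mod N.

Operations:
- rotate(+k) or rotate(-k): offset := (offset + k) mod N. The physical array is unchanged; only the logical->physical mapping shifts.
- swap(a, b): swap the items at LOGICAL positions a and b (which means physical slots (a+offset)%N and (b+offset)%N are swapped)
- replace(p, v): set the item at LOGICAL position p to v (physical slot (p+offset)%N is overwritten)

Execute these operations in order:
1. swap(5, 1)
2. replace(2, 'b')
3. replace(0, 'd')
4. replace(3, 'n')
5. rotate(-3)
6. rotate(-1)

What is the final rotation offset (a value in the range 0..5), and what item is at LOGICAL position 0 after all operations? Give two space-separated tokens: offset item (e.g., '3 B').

Answer: 2 b

Derivation:
After op 1 (swap(5, 1)): offset=0, physical=[A,F,C,D,E,B], logical=[A,F,C,D,E,B]
After op 2 (replace(2, 'b')): offset=0, physical=[A,F,b,D,E,B], logical=[A,F,b,D,E,B]
After op 3 (replace(0, 'd')): offset=0, physical=[d,F,b,D,E,B], logical=[d,F,b,D,E,B]
After op 4 (replace(3, 'n')): offset=0, physical=[d,F,b,n,E,B], logical=[d,F,b,n,E,B]
After op 5 (rotate(-3)): offset=3, physical=[d,F,b,n,E,B], logical=[n,E,B,d,F,b]
After op 6 (rotate(-1)): offset=2, physical=[d,F,b,n,E,B], logical=[b,n,E,B,d,F]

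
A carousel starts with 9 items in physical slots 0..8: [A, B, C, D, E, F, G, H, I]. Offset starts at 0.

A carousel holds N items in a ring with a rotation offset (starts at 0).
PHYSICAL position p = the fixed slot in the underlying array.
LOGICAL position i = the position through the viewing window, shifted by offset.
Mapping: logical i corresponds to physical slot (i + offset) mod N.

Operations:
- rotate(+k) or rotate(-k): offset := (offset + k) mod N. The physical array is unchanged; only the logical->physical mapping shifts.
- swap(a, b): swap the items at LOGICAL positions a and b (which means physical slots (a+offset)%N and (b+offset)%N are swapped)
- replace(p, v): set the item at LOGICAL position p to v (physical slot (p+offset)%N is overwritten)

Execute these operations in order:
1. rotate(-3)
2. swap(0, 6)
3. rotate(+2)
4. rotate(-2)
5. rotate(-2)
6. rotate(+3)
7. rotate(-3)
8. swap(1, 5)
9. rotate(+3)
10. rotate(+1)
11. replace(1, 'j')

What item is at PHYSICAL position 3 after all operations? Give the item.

Answer: G

Derivation:
After op 1 (rotate(-3)): offset=6, physical=[A,B,C,D,E,F,G,H,I], logical=[G,H,I,A,B,C,D,E,F]
After op 2 (swap(0, 6)): offset=6, physical=[A,B,C,G,E,F,D,H,I], logical=[D,H,I,A,B,C,G,E,F]
After op 3 (rotate(+2)): offset=8, physical=[A,B,C,G,E,F,D,H,I], logical=[I,A,B,C,G,E,F,D,H]
After op 4 (rotate(-2)): offset=6, physical=[A,B,C,G,E,F,D,H,I], logical=[D,H,I,A,B,C,G,E,F]
After op 5 (rotate(-2)): offset=4, physical=[A,B,C,G,E,F,D,H,I], logical=[E,F,D,H,I,A,B,C,G]
After op 6 (rotate(+3)): offset=7, physical=[A,B,C,G,E,F,D,H,I], logical=[H,I,A,B,C,G,E,F,D]
After op 7 (rotate(-3)): offset=4, physical=[A,B,C,G,E,F,D,H,I], logical=[E,F,D,H,I,A,B,C,G]
After op 8 (swap(1, 5)): offset=4, physical=[F,B,C,G,E,A,D,H,I], logical=[E,A,D,H,I,F,B,C,G]
After op 9 (rotate(+3)): offset=7, physical=[F,B,C,G,E,A,D,H,I], logical=[H,I,F,B,C,G,E,A,D]
After op 10 (rotate(+1)): offset=8, physical=[F,B,C,G,E,A,D,H,I], logical=[I,F,B,C,G,E,A,D,H]
After op 11 (replace(1, 'j')): offset=8, physical=[j,B,C,G,E,A,D,H,I], logical=[I,j,B,C,G,E,A,D,H]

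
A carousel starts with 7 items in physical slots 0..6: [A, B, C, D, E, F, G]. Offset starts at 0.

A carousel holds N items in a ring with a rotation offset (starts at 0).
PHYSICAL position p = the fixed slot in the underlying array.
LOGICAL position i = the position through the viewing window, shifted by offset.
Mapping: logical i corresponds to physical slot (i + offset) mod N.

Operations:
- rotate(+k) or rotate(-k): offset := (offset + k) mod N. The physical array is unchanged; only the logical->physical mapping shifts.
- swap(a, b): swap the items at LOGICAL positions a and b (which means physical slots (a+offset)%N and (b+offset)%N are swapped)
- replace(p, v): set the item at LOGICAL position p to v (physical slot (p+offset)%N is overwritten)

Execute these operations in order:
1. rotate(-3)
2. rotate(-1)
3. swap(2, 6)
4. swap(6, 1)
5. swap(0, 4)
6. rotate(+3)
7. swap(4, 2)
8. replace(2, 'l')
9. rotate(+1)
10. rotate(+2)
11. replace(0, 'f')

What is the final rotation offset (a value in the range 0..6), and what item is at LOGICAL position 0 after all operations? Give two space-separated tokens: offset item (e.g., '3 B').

After op 1 (rotate(-3)): offset=4, physical=[A,B,C,D,E,F,G], logical=[E,F,G,A,B,C,D]
After op 2 (rotate(-1)): offset=3, physical=[A,B,C,D,E,F,G], logical=[D,E,F,G,A,B,C]
After op 3 (swap(2, 6)): offset=3, physical=[A,B,F,D,E,C,G], logical=[D,E,C,G,A,B,F]
After op 4 (swap(6, 1)): offset=3, physical=[A,B,E,D,F,C,G], logical=[D,F,C,G,A,B,E]
After op 5 (swap(0, 4)): offset=3, physical=[D,B,E,A,F,C,G], logical=[A,F,C,G,D,B,E]
After op 6 (rotate(+3)): offset=6, physical=[D,B,E,A,F,C,G], logical=[G,D,B,E,A,F,C]
After op 7 (swap(4, 2)): offset=6, physical=[D,A,E,B,F,C,G], logical=[G,D,A,E,B,F,C]
After op 8 (replace(2, 'l')): offset=6, physical=[D,l,E,B,F,C,G], logical=[G,D,l,E,B,F,C]
After op 9 (rotate(+1)): offset=0, physical=[D,l,E,B,F,C,G], logical=[D,l,E,B,F,C,G]
After op 10 (rotate(+2)): offset=2, physical=[D,l,E,B,F,C,G], logical=[E,B,F,C,G,D,l]
After op 11 (replace(0, 'f')): offset=2, physical=[D,l,f,B,F,C,G], logical=[f,B,F,C,G,D,l]

Answer: 2 f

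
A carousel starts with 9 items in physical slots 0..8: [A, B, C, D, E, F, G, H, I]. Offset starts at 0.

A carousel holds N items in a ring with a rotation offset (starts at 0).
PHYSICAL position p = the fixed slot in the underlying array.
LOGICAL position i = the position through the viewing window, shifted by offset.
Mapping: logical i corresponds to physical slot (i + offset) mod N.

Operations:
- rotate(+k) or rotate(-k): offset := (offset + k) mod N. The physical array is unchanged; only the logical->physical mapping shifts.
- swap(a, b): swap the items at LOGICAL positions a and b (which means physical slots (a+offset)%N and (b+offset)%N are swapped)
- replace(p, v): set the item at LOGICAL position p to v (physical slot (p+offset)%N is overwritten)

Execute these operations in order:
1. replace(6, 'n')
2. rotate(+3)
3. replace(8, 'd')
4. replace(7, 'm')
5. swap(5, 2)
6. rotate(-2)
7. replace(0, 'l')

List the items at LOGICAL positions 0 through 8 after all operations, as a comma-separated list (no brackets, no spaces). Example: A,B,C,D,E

Answer: l,d,D,E,I,n,H,F,A

Derivation:
After op 1 (replace(6, 'n')): offset=0, physical=[A,B,C,D,E,F,n,H,I], logical=[A,B,C,D,E,F,n,H,I]
After op 2 (rotate(+3)): offset=3, physical=[A,B,C,D,E,F,n,H,I], logical=[D,E,F,n,H,I,A,B,C]
After op 3 (replace(8, 'd')): offset=3, physical=[A,B,d,D,E,F,n,H,I], logical=[D,E,F,n,H,I,A,B,d]
After op 4 (replace(7, 'm')): offset=3, physical=[A,m,d,D,E,F,n,H,I], logical=[D,E,F,n,H,I,A,m,d]
After op 5 (swap(5, 2)): offset=3, physical=[A,m,d,D,E,I,n,H,F], logical=[D,E,I,n,H,F,A,m,d]
After op 6 (rotate(-2)): offset=1, physical=[A,m,d,D,E,I,n,H,F], logical=[m,d,D,E,I,n,H,F,A]
After op 7 (replace(0, 'l')): offset=1, physical=[A,l,d,D,E,I,n,H,F], logical=[l,d,D,E,I,n,H,F,A]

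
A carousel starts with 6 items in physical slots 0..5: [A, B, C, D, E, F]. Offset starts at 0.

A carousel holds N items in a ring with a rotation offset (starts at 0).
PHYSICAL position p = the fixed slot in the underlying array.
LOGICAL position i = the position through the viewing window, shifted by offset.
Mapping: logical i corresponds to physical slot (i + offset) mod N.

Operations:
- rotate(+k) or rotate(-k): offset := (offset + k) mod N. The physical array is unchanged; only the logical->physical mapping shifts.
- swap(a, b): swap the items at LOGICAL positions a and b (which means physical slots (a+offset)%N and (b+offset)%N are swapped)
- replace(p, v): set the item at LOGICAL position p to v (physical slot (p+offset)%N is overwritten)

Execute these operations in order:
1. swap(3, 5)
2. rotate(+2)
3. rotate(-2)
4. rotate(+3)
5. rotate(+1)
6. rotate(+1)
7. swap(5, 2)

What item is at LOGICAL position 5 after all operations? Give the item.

After op 1 (swap(3, 5)): offset=0, physical=[A,B,C,F,E,D], logical=[A,B,C,F,E,D]
After op 2 (rotate(+2)): offset=2, physical=[A,B,C,F,E,D], logical=[C,F,E,D,A,B]
After op 3 (rotate(-2)): offset=0, physical=[A,B,C,F,E,D], logical=[A,B,C,F,E,D]
After op 4 (rotate(+3)): offset=3, physical=[A,B,C,F,E,D], logical=[F,E,D,A,B,C]
After op 5 (rotate(+1)): offset=4, physical=[A,B,C,F,E,D], logical=[E,D,A,B,C,F]
After op 6 (rotate(+1)): offset=5, physical=[A,B,C,F,E,D], logical=[D,A,B,C,F,E]
After op 7 (swap(5, 2)): offset=5, physical=[A,E,C,F,B,D], logical=[D,A,E,C,F,B]

Answer: B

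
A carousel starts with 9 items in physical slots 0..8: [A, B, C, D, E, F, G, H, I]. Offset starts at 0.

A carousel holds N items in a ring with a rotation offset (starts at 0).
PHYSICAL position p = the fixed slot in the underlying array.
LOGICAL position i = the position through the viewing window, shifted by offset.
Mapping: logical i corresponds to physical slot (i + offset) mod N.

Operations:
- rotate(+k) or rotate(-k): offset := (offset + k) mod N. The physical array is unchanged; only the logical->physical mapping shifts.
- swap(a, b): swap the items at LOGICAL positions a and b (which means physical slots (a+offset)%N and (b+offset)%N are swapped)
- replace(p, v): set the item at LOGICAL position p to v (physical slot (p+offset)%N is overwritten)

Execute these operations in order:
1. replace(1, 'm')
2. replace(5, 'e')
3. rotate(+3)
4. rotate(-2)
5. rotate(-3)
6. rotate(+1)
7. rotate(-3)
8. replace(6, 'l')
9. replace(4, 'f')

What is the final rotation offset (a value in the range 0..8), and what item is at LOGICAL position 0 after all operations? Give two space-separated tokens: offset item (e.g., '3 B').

After op 1 (replace(1, 'm')): offset=0, physical=[A,m,C,D,E,F,G,H,I], logical=[A,m,C,D,E,F,G,H,I]
After op 2 (replace(5, 'e')): offset=0, physical=[A,m,C,D,E,e,G,H,I], logical=[A,m,C,D,E,e,G,H,I]
After op 3 (rotate(+3)): offset=3, physical=[A,m,C,D,E,e,G,H,I], logical=[D,E,e,G,H,I,A,m,C]
After op 4 (rotate(-2)): offset=1, physical=[A,m,C,D,E,e,G,H,I], logical=[m,C,D,E,e,G,H,I,A]
After op 5 (rotate(-3)): offset=7, physical=[A,m,C,D,E,e,G,H,I], logical=[H,I,A,m,C,D,E,e,G]
After op 6 (rotate(+1)): offset=8, physical=[A,m,C,D,E,e,G,H,I], logical=[I,A,m,C,D,E,e,G,H]
After op 7 (rotate(-3)): offset=5, physical=[A,m,C,D,E,e,G,H,I], logical=[e,G,H,I,A,m,C,D,E]
After op 8 (replace(6, 'l')): offset=5, physical=[A,m,l,D,E,e,G,H,I], logical=[e,G,H,I,A,m,l,D,E]
After op 9 (replace(4, 'f')): offset=5, physical=[f,m,l,D,E,e,G,H,I], logical=[e,G,H,I,f,m,l,D,E]

Answer: 5 e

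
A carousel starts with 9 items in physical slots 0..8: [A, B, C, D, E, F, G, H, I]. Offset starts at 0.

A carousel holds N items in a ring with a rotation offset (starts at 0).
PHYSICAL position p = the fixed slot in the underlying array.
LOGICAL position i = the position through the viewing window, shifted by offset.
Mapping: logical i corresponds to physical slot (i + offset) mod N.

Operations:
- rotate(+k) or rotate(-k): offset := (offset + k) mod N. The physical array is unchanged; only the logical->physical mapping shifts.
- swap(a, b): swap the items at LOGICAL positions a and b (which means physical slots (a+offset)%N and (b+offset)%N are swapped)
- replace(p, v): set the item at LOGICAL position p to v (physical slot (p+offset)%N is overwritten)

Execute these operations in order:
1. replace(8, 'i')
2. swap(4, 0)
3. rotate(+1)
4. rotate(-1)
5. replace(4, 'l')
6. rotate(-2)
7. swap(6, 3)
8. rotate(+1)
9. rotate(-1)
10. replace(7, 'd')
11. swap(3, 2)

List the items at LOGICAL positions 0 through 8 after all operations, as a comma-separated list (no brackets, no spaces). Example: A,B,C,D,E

Answer: H,i,l,E,C,D,B,d,G

Derivation:
After op 1 (replace(8, 'i')): offset=0, physical=[A,B,C,D,E,F,G,H,i], logical=[A,B,C,D,E,F,G,H,i]
After op 2 (swap(4, 0)): offset=0, physical=[E,B,C,D,A,F,G,H,i], logical=[E,B,C,D,A,F,G,H,i]
After op 3 (rotate(+1)): offset=1, physical=[E,B,C,D,A,F,G,H,i], logical=[B,C,D,A,F,G,H,i,E]
After op 4 (rotate(-1)): offset=0, physical=[E,B,C,D,A,F,G,H,i], logical=[E,B,C,D,A,F,G,H,i]
After op 5 (replace(4, 'l')): offset=0, physical=[E,B,C,D,l,F,G,H,i], logical=[E,B,C,D,l,F,G,H,i]
After op 6 (rotate(-2)): offset=7, physical=[E,B,C,D,l,F,G,H,i], logical=[H,i,E,B,C,D,l,F,G]
After op 7 (swap(6, 3)): offset=7, physical=[E,l,C,D,B,F,G,H,i], logical=[H,i,E,l,C,D,B,F,G]
After op 8 (rotate(+1)): offset=8, physical=[E,l,C,D,B,F,G,H,i], logical=[i,E,l,C,D,B,F,G,H]
After op 9 (rotate(-1)): offset=7, physical=[E,l,C,D,B,F,G,H,i], logical=[H,i,E,l,C,D,B,F,G]
After op 10 (replace(7, 'd')): offset=7, physical=[E,l,C,D,B,d,G,H,i], logical=[H,i,E,l,C,D,B,d,G]
After op 11 (swap(3, 2)): offset=7, physical=[l,E,C,D,B,d,G,H,i], logical=[H,i,l,E,C,D,B,d,G]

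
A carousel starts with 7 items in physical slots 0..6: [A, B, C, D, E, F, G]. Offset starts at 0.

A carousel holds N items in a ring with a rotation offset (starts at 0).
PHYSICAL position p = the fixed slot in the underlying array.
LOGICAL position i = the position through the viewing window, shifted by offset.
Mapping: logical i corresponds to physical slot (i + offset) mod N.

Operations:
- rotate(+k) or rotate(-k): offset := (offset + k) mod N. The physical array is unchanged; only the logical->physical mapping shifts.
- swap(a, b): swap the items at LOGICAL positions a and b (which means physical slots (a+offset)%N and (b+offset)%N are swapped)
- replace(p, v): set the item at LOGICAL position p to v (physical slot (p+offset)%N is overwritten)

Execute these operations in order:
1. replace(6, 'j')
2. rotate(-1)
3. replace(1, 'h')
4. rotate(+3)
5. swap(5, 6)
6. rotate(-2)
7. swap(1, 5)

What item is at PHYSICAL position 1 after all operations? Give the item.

After op 1 (replace(6, 'j')): offset=0, physical=[A,B,C,D,E,F,j], logical=[A,B,C,D,E,F,j]
After op 2 (rotate(-1)): offset=6, physical=[A,B,C,D,E,F,j], logical=[j,A,B,C,D,E,F]
After op 3 (replace(1, 'h')): offset=6, physical=[h,B,C,D,E,F,j], logical=[j,h,B,C,D,E,F]
After op 4 (rotate(+3)): offset=2, physical=[h,B,C,D,E,F,j], logical=[C,D,E,F,j,h,B]
After op 5 (swap(5, 6)): offset=2, physical=[B,h,C,D,E,F,j], logical=[C,D,E,F,j,B,h]
After op 6 (rotate(-2)): offset=0, physical=[B,h,C,D,E,F,j], logical=[B,h,C,D,E,F,j]
After op 7 (swap(1, 5)): offset=0, physical=[B,F,C,D,E,h,j], logical=[B,F,C,D,E,h,j]

Answer: F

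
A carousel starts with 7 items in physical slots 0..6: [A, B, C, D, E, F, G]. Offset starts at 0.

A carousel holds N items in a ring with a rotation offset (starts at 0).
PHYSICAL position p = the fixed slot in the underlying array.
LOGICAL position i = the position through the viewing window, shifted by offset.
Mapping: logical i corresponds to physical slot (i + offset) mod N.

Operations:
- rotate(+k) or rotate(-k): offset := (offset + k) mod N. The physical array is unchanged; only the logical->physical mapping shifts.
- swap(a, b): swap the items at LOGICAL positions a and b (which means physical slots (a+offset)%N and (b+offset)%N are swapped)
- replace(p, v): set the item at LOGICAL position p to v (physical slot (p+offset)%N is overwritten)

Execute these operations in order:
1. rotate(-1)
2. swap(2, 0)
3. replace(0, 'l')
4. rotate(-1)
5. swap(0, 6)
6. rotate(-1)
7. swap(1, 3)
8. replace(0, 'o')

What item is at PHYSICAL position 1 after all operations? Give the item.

After op 1 (rotate(-1)): offset=6, physical=[A,B,C,D,E,F,G], logical=[G,A,B,C,D,E,F]
After op 2 (swap(2, 0)): offset=6, physical=[A,G,C,D,E,F,B], logical=[B,A,G,C,D,E,F]
After op 3 (replace(0, 'l')): offset=6, physical=[A,G,C,D,E,F,l], logical=[l,A,G,C,D,E,F]
After op 4 (rotate(-1)): offset=5, physical=[A,G,C,D,E,F,l], logical=[F,l,A,G,C,D,E]
After op 5 (swap(0, 6)): offset=5, physical=[A,G,C,D,F,E,l], logical=[E,l,A,G,C,D,F]
After op 6 (rotate(-1)): offset=4, physical=[A,G,C,D,F,E,l], logical=[F,E,l,A,G,C,D]
After op 7 (swap(1, 3)): offset=4, physical=[E,G,C,D,F,A,l], logical=[F,A,l,E,G,C,D]
After op 8 (replace(0, 'o')): offset=4, physical=[E,G,C,D,o,A,l], logical=[o,A,l,E,G,C,D]

Answer: G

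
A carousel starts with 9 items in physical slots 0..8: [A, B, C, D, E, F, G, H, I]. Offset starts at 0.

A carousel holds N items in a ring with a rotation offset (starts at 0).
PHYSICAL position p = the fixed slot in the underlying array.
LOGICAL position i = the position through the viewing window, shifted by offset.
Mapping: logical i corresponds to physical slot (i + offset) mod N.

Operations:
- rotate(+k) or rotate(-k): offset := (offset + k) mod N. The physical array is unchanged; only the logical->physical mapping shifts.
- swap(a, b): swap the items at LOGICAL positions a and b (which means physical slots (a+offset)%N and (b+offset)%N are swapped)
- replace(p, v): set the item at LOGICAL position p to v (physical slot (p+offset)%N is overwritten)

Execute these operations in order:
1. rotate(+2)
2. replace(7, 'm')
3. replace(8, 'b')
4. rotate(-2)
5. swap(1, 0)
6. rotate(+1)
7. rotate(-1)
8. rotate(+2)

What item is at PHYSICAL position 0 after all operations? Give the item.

Answer: b

Derivation:
After op 1 (rotate(+2)): offset=2, physical=[A,B,C,D,E,F,G,H,I], logical=[C,D,E,F,G,H,I,A,B]
After op 2 (replace(7, 'm')): offset=2, physical=[m,B,C,D,E,F,G,H,I], logical=[C,D,E,F,G,H,I,m,B]
After op 3 (replace(8, 'b')): offset=2, physical=[m,b,C,D,E,F,G,H,I], logical=[C,D,E,F,G,H,I,m,b]
After op 4 (rotate(-2)): offset=0, physical=[m,b,C,D,E,F,G,H,I], logical=[m,b,C,D,E,F,G,H,I]
After op 5 (swap(1, 0)): offset=0, physical=[b,m,C,D,E,F,G,H,I], logical=[b,m,C,D,E,F,G,H,I]
After op 6 (rotate(+1)): offset=1, physical=[b,m,C,D,E,F,G,H,I], logical=[m,C,D,E,F,G,H,I,b]
After op 7 (rotate(-1)): offset=0, physical=[b,m,C,D,E,F,G,H,I], logical=[b,m,C,D,E,F,G,H,I]
After op 8 (rotate(+2)): offset=2, physical=[b,m,C,D,E,F,G,H,I], logical=[C,D,E,F,G,H,I,b,m]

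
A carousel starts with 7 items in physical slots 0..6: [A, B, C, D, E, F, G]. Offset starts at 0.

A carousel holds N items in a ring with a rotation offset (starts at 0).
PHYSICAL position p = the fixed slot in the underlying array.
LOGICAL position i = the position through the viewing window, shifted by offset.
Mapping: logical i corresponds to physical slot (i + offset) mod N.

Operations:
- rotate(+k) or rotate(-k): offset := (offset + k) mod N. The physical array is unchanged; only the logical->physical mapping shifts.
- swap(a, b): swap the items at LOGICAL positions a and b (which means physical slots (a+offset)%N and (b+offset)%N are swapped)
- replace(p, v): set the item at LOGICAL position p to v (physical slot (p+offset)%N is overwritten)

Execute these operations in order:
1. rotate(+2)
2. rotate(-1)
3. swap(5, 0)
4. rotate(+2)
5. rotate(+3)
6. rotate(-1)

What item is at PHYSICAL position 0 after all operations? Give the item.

After op 1 (rotate(+2)): offset=2, physical=[A,B,C,D,E,F,G], logical=[C,D,E,F,G,A,B]
After op 2 (rotate(-1)): offset=1, physical=[A,B,C,D,E,F,G], logical=[B,C,D,E,F,G,A]
After op 3 (swap(5, 0)): offset=1, physical=[A,G,C,D,E,F,B], logical=[G,C,D,E,F,B,A]
After op 4 (rotate(+2)): offset=3, physical=[A,G,C,D,E,F,B], logical=[D,E,F,B,A,G,C]
After op 5 (rotate(+3)): offset=6, physical=[A,G,C,D,E,F,B], logical=[B,A,G,C,D,E,F]
After op 6 (rotate(-1)): offset=5, physical=[A,G,C,D,E,F,B], logical=[F,B,A,G,C,D,E]

Answer: A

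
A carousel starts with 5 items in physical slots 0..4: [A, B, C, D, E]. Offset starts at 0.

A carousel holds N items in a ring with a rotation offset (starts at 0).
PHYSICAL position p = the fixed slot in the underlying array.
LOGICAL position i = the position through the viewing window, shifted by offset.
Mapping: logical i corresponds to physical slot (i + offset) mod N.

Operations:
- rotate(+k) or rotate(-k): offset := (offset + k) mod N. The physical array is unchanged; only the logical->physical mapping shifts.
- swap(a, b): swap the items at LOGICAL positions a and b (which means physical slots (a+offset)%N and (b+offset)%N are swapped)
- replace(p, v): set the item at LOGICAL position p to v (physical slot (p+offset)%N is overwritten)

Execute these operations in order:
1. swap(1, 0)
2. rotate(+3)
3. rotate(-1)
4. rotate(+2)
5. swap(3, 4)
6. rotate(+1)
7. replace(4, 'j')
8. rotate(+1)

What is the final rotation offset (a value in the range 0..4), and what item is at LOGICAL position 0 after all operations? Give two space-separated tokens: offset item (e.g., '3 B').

Answer: 1 A

Derivation:
After op 1 (swap(1, 0)): offset=0, physical=[B,A,C,D,E], logical=[B,A,C,D,E]
After op 2 (rotate(+3)): offset=3, physical=[B,A,C,D,E], logical=[D,E,B,A,C]
After op 3 (rotate(-1)): offset=2, physical=[B,A,C,D,E], logical=[C,D,E,B,A]
After op 4 (rotate(+2)): offset=4, physical=[B,A,C,D,E], logical=[E,B,A,C,D]
After op 5 (swap(3, 4)): offset=4, physical=[B,A,D,C,E], logical=[E,B,A,D,C]
After op 6 (rotate(+1)): offset=0, physical=[B,A,D,C,E], logical=[B,A,D,C,E]
After op 7 (replace(4, 'j')): offset=0, physical=[B,A,D,C,j], logical=[B,A,D,C,j]
After op 8 (rotate(+1)): offset=1, physical=[B,A,D,C,j], logical=[A,D,C,j,B]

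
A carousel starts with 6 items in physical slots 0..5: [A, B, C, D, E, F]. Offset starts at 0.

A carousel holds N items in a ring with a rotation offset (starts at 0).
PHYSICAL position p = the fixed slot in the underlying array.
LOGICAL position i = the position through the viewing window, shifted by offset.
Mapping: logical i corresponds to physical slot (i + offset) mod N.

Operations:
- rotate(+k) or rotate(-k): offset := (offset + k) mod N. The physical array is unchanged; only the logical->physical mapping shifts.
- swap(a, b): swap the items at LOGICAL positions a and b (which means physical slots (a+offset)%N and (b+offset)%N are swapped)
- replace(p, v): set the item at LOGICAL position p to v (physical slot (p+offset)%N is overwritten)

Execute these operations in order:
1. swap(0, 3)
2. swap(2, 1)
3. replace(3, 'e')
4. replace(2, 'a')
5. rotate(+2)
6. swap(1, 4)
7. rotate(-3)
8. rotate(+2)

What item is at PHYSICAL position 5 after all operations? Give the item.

Answer: F

Derivation:
After op 1 (swap(0, 3)): offset=0, physical=[D,B,C,A,E,F], logical=[D,B,C,A,E,F]
After op 2 (swap(2, 1)): offset=0, physical=[D,C,B,A,E,F], logical=[D,C,B,A,E,F]
After op 3 (replace(3, 'e')): offset=0, physical=[D,C,B,e,E,F], logical=[D,C,B,e,E,F]
After op 4 (replace(2, 'a')): offset=0, physical=[D,C,a,e,E,F], logical=[D,C,a,e,E,F]
After op 5 (rotate(+2)): offset=2, physical=[D,C,a,e,E,F], logical=[a,e,E,F,D,C]
After op 6 (swap(1, 4)): offset=2, physical=[e,C,a,D,E,F], logical=[a,D,E,F,e,C]
After op 7 (rotate(-3)): offset=5, physical=[e,C,a,D,E,F], logical=[F,e,C,a,D,E]
After op 8 (rotate(+2)): offset=1, physical=[e,C,a,D,E,F], logical=[C,a,D,E,F,e]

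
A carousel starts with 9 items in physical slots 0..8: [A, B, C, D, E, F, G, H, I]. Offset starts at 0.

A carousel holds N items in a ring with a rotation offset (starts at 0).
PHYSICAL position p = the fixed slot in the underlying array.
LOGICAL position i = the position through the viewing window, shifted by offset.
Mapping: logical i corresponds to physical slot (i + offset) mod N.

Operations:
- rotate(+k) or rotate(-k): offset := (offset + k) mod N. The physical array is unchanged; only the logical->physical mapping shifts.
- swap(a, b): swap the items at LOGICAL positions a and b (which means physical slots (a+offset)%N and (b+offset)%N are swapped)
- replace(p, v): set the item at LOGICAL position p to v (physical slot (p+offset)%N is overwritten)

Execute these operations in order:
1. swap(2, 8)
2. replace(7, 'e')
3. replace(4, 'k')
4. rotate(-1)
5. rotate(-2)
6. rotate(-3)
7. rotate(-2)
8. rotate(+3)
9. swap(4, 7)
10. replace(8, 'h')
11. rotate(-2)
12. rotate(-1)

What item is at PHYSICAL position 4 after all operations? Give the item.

Answer: k

Derivation:
After op 1 (swap(2, 8)): offset=0, physical=[A,B,I,D,E,F,G,H,C], logical=[A,B,I,D,E,F,G,H,C]
After op 2 (replace(7, 'e')): offset=0, physical=[A,B,I,D,E,F,G,e,C], logical=[A,B,I,D,E,F,G,e,C]
After op 3 (replace(4, 'k')): offset=0, physical=[A,B,I,D,k,F,G,e,C], logical=[A,B,I,D,k,F,G,e,C]
After op 4 (rotate(-1)): offset=8, physical=[A,B,I,D,k,F,G,e,C], logical=[C,A,B,I,D,k,F,G,e]
After op 5 (rotate(-2)): offset=6, physical=[A,B,I,D,k,F,G,e,C], logical=[G,e,C,A,B,I,D,k,F]
After op 6 (rotate(-3)): offset=3, physical=[A,B,I,D,k,F,G,e,C], logical=[D,k,F,G,e,C,A,B,I]
After op 7 (rotate(-2)): offset=1, physical=[A,B,I,D,k,F,G,e,C], logical=[B,I,D,k,F,G,e,C,A]
After op 8 (rotate(+3)): offset=4, physical=[A,B,I,D,k,F,G,e,C], logical=[k,F,G,e,C,A,B,I,D]
After op 9 (swap(4, 7)): offset=4, physical=[A,B,C,D,k,F,G,e,I], logical=[k,F,G,e,I,A,B,C,D]
After op 10 (replace(8, 'h')): offset=4, physical=[A,B,C,h,k,F,G,e,I], logical=[k,F,G,e,I,A,B,C,h]
After op 11 (rotate(-2)): offset=2, physical=[A,B,C,h,k,F,G,e,I], logical=[C,h,k,F,G,e,I,A,B]
After op 12 (rotate(-1)): offset=1, physical=[A,B,C,h,k,F,G,e,I], logical=[B,C,h,k,F,G,e,I,A]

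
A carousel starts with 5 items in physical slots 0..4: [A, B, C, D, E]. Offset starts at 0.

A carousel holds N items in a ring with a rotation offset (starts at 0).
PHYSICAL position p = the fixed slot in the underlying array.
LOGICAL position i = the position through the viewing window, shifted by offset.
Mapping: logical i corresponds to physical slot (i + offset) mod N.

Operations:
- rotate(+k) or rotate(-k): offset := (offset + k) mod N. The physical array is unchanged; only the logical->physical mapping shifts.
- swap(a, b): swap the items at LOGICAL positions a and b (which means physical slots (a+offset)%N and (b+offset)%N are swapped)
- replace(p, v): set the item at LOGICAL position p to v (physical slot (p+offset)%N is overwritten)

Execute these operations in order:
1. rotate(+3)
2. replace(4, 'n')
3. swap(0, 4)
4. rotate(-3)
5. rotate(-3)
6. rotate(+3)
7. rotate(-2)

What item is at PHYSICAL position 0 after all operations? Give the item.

Answer: A

Derivation:
After op 1 (rotate(+3)): offset=3, physical=[A,B,C,D,E], logical=[D,E,A,B,C]
After op 2 (replace(4, 'n')): offset=3, physical=[A,B,n,D,E], logical=[D,E,A,B,n]
After op 3 (swap(0, 4)): offset=3, physical=[A,B,D,n,E], logical=[n,E,A,B,D]
After op 4 (rotate(-3)): offset=0, physical=[A,B,D,n,E], logical=[A,B,D,n,E]
After op 5 (rotate(-3)): offset=2, physical=[A,B,D,n,E], logical=[D,n,E,A,B]
After op 6 (rotate(+3)): offset=0, physical=[A,B,D,n,E], logical=[A,B,D,n,E]
After op 7 (rotate(-2)): offset=3, physical=[A,B,D,n,E], logical=[n,E,A,B,D]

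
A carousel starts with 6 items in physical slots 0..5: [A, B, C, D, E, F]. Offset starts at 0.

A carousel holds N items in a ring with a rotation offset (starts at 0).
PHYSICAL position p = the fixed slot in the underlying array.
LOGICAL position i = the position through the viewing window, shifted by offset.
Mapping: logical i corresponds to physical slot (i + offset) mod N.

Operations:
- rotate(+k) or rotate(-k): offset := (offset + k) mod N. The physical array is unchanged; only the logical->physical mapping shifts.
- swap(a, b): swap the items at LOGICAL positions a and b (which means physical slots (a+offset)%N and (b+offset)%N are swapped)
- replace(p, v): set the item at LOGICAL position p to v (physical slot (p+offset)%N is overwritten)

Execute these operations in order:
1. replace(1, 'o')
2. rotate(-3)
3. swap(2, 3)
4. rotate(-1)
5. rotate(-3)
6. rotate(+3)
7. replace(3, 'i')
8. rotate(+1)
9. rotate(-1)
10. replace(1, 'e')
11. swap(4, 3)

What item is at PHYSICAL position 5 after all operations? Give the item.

After op 1 (replace(1, 'o')): offset=0, physical=[A,o,C,D,E,F], logical=[A,o,C,D,E,F]
After op 2 (rotate(-3)): offset=3, physical=[A,o,C,D,E,F], logical=[D,E,F,A,o,C]
After op 3 (swap(2, 3)): offset=3, physical=[F,o,C,D,E,A], logical=[D,E,A,F,o,C]
After op 4 (rotate(-1)): offset=2, physical=[F,o,C,D,E,A], logical=[C,D,E,A,F,o]
After op 5 (rotate(-3)): offset=5, physical=[F,o,C,D,E,A], logical=[A,F,o,C,D,E]
After op 6 (rotate(+3)): offset=2, physical=[F,o,C,D,E,A], logical=[C,D,E,A,F,o]
After op 7 (replace(3, 'i')): offset=2, physical=[F,o,C,D,E,i], logical=[C,D,E,i,F,o]
After op 8 (rotate(+1)): offset=3, physical=[F,o,C,D,E,i], logical=[D,E,i,F,o,C]
After op 9 (rotate(-1)): offset=2, physical=[F,o,C,D,E,i], logical=[C,D,E,i,F,o]
After op 10 (replace(1, 'e')): offset=2, physical=[F,o,C,e,E,i], logical=[C,e,E,i,F,o]
After op 11 (swap(4, 3)): offset=2, physical=[i,o,C,e,E,F], logical=[C,e,E,F,i,o]

Answer: F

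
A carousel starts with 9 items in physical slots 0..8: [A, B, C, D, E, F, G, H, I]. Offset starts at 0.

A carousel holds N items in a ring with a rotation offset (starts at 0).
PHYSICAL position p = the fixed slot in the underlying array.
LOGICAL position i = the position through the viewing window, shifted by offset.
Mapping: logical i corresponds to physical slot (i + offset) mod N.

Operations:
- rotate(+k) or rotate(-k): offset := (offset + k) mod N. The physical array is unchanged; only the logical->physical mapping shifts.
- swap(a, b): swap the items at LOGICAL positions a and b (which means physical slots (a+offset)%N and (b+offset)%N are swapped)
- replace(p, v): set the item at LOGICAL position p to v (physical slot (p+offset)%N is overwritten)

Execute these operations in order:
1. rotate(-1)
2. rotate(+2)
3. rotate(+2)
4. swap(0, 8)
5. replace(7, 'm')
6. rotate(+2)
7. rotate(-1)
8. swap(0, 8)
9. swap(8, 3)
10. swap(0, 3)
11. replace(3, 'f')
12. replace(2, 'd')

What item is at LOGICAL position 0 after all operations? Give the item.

After op 1 (rotate(-1)): offset=8, physical=[A,B,C,D,E,F,G,H,I], logical=[I,A,B,C,D,E,F,G,H]
After op 2 (rotate(+2)): offset=1, physical=[A,B,C,D,E,F,G,H,I], logical=[B,C,D,E,F,G,H,I,A]
After op 3 (rotate(+2)): offset=3, physical=[A,B,C,D,E,F,G,H,I], logical=[D,E,F,G,H,I,A,B,C]
After op 4 (swap(0, 8)): offset=3, physical=[A,B,D,C,E,F,G,H,I], logical=[C,E,F,G,H,I,A,B,D]
After op 5 (replace(7, 'm')): offset=3, physical=[A,m,D,C,E,F,G,H,I], logical=[C,E,F,G,H,I,A,m,D]
After op 6 (rotate(+2)): offset=5, physical=[A,m,D,C,E,F,G,H,I], logical=[F,G,H,I,A,m,D,C,E]
After op 7 (rotate(-1)): offset=4, physical=[A,m,D,C,E,F,G,H,I], logical=[E,F,G,H,I,A,m,D,C]
After op 8 (swap(0, 8)): offset=4, physical=[A,m,D,E,C,F,G,H,I], logical=[C,F,G,H,I,A,m,D,E]
After op 9 (swap(8, 3)): offset=4, physical=[A,m,D,H,C,F,G,E,I], logical=[C,F,G,E,I,A,m,D,H]
After op 10 (swap(0, 3)): offset=4, physical=[A,m,D,H,E,F,G,C,I], logical=[E,F,G,C,I,A,m,D,H]
After op 11 (replace(3, 'f')): offset=4, physical=[A,m,D,H,E,F,G,f,I], logical=[E,F,G,f,I,A,m,D,H]
After op 12 (replace(2, 'd')): offset=4, physical=[A,m,D,H,E,F,d,f,I], logical=[E,F,d,f,I,A,m,D,H]

Answer: E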